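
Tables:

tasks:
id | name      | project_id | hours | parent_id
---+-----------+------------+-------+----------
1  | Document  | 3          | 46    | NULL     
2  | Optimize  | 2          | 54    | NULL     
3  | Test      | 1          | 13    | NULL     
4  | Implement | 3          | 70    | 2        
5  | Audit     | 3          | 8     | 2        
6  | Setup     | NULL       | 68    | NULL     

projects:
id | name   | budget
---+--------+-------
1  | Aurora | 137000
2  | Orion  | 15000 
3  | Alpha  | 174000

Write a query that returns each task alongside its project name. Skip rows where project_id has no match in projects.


INNER JOIN keeps only tasks rows whose project_id matches an id in projects. Walk through each task:
  - task 1 (Document): project_id=3 -> matches Alpha
  - task 2 (Optimize): project_id=2 -> matches Orion
  - task 3 (Test): project_id=1 -> matches Aurora
  - task 4 (Implement): project_id=3 -> matches Alpha
  - task 5 (Audit): project_id=3 -> matches Alpha
  - task 6 (Setup): project_id=NULL, no match -> dropped
So 1 of 6 rows is dropped.

SQL:
SELECT a.name, b.name AS project
FROM tasks a
INNER JOIN projects b ON a.project_id = b.id

Result:
name      | project
----------+--------
Document  | Alpha  
Optimize  | Orion  
Test      | Aurora 
Implement | Alpha  
Audit     | Alpha  


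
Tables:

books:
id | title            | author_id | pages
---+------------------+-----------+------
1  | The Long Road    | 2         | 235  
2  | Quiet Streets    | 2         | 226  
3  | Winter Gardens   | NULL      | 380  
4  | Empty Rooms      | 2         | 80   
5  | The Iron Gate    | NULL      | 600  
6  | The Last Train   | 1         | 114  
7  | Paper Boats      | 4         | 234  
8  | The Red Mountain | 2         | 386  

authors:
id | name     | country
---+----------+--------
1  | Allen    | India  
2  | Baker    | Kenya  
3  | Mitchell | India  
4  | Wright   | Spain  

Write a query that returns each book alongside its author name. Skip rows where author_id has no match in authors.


INNER JOIN keeps only books rows whose author_id matches an id in authors. Walk through each book:
  - book 1 (The Long Road): author_id=2 -> matches Baker
  - book 2 (Quiet Streets): author_id=2 -> matches Baker
  - book 3 (Winter Gardens): author_id=NULL, no match -> dropped
  - book 4 (Empty Rooms): author_id=2 -> matches Baker
  - book 5 (The Iron Gate): author_id=NULL, no match -> dropped
  - book 6 (The Last Train): author_id=1 -> matches Allen
  - book 7 (Paper Boats): author_id=4 -> matches Wright
  - book 8 (The Red Mountain): author_id=2 -> matches Baker
So 2 of 8 rows are dropped.

SQL:
SELECT a.title, b.name AS author
FROM books a
INNER JOIN authors b ON a.author_id = b.id

Result:
title            | author
-----------------+-------
The Long Road    | Baker 
Quiet Streets    | Baker 
Empty Rooms      | Baker 
The Last Train   | Allen 
Paper Boats      | Wright
The Red Mountain | Baker 


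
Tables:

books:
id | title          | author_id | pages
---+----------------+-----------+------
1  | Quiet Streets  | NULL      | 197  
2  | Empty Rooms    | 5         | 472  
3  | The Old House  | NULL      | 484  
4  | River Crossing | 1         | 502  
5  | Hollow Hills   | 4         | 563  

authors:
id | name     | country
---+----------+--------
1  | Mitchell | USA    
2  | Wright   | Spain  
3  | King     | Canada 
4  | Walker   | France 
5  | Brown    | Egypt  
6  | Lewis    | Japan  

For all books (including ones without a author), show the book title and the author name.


LEFT JOIN keeps every row from books (the left table); where author_id has no match in authors, the author columns become NULL. Walk through each book:
  - book 1 (Quiet Streets): author_id=NULL, no match -> kept with NULL
  - book 2 (Empty Rooms): author_id=5 -> matches Brown
  - book 3 (The Old House): author_id=NULL, no match -> kept with NULL
  - book 4 (River Crossing): author_id=1 -> matches Mitchell
  - book 5 (Hollow Hills): author_id=4 -> matches Walker
All 5 rows appear; 2 have NULL author.

SQL:
SELECT a.title, b.name AS author
FROM books a
LEFT JOIN authors b ON a.author_id = b.id

Result:
title          | author  
---------------+---------
Quiet Streets  | NULL    
Empty Rooms    | Brown   
The Old House  | NULL    
River Crossing | Mitchell
Hollow Hills   | Walker  


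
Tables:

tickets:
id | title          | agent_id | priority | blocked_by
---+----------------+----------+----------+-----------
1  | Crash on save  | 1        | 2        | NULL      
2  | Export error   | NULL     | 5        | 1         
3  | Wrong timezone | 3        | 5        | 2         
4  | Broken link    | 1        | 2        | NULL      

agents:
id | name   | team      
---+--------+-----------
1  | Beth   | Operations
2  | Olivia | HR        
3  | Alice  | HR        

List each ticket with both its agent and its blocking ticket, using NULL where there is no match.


Two LEFT JOINs from the same base table tickets: one to agents via agent_id, one to tickets itself via blocked_by. Both are LEFT so every ticket is preserved.
Match against agents:
  - ticket 1 (Crash on save): agent_id=1 -> matches Beth
  - ticket 2 (Export error): agent_id=NULL, no match -> kept with NULL
  - ticket 3 (Wrong timezone): agent_id=3 -> matches Alice
  - ticket 4 (Broken link): agent_id=1 -> matches Beth
Match against tickets (self):
  - ticket 1 (Crash on save): blocked_by=NULL -> NULL
  - ticket 2 (Export error): blocked_by=1 -> Crash on save
  - ticket 3 (Wrong timezone): blocked_by=2 -> Export error
  - ticket 4 (Broken link): blocked_by=NULL -> NULL

SQL:
SELECT a.title, b.name AS agent, c.title AS blocked_by
FROM tickets a
LEFT JOIN agents b ON a.agent_id = b.id
LEFT JOIN tickets c ON a.blocked_by = c.id

Result:
title          | agent | blocked_by   
---------------+-------+--------------
Crash on save  | Beth  | NULL         
Export error   | NULL  | Crash on save
Wrong timezone | Alice | Export error 
Broken link    | Beth  | NULL         


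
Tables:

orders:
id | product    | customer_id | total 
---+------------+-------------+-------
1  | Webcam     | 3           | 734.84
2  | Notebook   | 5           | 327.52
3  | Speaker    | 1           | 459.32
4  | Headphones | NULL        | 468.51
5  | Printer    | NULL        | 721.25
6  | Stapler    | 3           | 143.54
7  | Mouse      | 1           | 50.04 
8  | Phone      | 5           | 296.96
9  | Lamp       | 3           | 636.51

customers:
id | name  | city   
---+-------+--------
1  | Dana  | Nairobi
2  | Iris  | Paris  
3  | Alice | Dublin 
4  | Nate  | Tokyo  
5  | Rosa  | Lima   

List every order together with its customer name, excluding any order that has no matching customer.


INNER JOIN keeps only orders rows whose customer_id matches an id in customers. Walk through each order:
  - order 1 (Webcam): customer_id=3 -> matches Alice
  - order 2 (Notebook): customer_id=5 -> matches Rosa
  - order 3 (Speaker): customer_id=1 -> matches Dana
  - order 4 (Headphones): customer_id=NULL, no match -> dropped
  - order 5 (Printer): customer_id=NULL, no match -> dropped
  - order 6 (Stapler): customer_id=3 -> matches Alice
  - order 7 (Mouse): customer_id=1 -> matches Dana
  - order 8 (Phone): customer_id=5 -> matches Rosa
  - order 9 (Lamp): customer_id=3 -> matches Alice
So 2 of 9 rows are dropped.

SQL:
SELECT a.product, b.name AS customer
FROM orders a
INNER JOIN customers b ON a.customer_id = b.id

Result:
product  | customer
---------+---------
Webcam   | Alice   
Notebook | Rosa    
Speaker  | Dana    
Stapler  | Alice   
Mouse    | Dana    
Phone    | Rosa    
Lamp     | Alice   


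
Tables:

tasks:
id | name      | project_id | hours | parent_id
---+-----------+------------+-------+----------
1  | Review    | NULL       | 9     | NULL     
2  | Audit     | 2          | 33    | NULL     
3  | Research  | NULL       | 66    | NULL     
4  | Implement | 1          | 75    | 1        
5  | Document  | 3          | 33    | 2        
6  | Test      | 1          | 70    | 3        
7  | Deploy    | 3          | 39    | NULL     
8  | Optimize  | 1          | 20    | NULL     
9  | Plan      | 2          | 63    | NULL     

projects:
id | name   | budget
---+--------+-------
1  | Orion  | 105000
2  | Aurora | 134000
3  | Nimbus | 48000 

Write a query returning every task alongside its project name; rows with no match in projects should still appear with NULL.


LEFT JOIN keeps every row from tasks (the left table); where project_id has no match in projects, the project columns become NULL. Walk through each task:
  - task 1 (Review): project_id=NULL, no match -> kept with NULL
  - task 2 (Audit): project_id=2 -> matches Aurora
  - task 3 (Research): project_id=NULL, no match -> kept with NULL
  - task 4 (Implement): project_id=1 -> matches Orion
  - task 5 (Document): project_id=3 -> matches Nimbus
  - task 6 (Test): project_id=1 -> matches Orion
  - task 7 (Deploy): project_id=3 -> matches Nimbus
  - task 8 (Optimize): project_id=1 -> matches Orion
  - task 9 (Plan): project_id=2 -> matches Aurora
All 9 rows appear; 2 have NULL project.

SQL:
SELECT a.name, b.name AS project
FROM tasks a
LEFT JOIN projects b ON a.project_id = b.id

Result:
name      | project
----------+--------
Review    | NULL   
Audit     | Aurora 
Research  | NULL   
Implement | Orion  
Document  | Nimbus 
Test      | Orion  
Deploy    | Nimbus 
Optimize  | Orion  
Plan      | Aurora 


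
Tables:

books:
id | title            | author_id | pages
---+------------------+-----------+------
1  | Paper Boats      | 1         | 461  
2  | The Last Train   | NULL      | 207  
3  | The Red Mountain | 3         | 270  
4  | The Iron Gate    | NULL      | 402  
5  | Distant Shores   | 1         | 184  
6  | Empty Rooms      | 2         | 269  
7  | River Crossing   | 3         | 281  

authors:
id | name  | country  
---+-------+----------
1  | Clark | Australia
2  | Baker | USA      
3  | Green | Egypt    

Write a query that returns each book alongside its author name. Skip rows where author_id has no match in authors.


INNER JOIN keeps only books rows whose author_id matches an id in authors. Walk through each book:
  - book 1 (Paper Boats): author_id=1 -> matches Clark
  - book 2 (The Last Train): author_id=NULL, no match -> dropped
  - book 3 (The Red Mountain): author_id=3 -> matches Green
  - book 4 (The Iron Gate): author_id=NULL, no match -> dropped
  - book 5 (Distant Shores): author_id=1 -> matches Clark
  - book 6 (Empty Rooms): author_id=2 -> matches Baker
  - book 7 (River Crossing): author_id=3 -> matches Green
So 2 of 7 rows are dropped.

SQL:
SELECT a.title, b.name AS author
FROM books a
INNER JOIN authors b ON a.author_id = b.id

Result:
title            | author
-----------------+-------
Paper Boats      | Clark 
The Red Mountain | Green 
Distant Shores   | Clark 
Empty Rooms      | Baker 
River Crossing   | Green 


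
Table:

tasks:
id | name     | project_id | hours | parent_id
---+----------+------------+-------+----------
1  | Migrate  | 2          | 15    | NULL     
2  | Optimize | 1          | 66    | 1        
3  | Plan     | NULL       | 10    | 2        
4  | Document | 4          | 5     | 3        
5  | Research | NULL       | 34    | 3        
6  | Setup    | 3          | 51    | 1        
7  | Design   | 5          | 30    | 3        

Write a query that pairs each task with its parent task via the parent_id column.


This is a self-join: tasks is joined to a second copy of itself, matching each row's parent_id to another row's id. Use LEFT JOIN so rows with parent_id=NULL are kept.
  - task 1 (Migrate): parent_id=NULL -> NULL
  - task 2 (Optimize): parent_id=1 -> Migrate
  - task 3 (Plan): parent_id=2 -> Optimize
  - task 4 (Document): parent_id=3 -> Plan
  - task 5 (Research): parent_id=3 -> Plan
  - task 6 (Setup): parent_id=1 -> Migrate
  - task 7 (Design): parent_id=3 -> Plan

SQL:
SELECT a.name AS item, b.name AS parent
FROM tasks a
LEFT JOIN tasks b ON a.parent_id = b.id

Result:
item     | parent  
---------+---------
Migrate  | NULL    
Optimize | Migrate 
Plan     | Optimize
Document | Plan    
Research | Plan    
Setup    | Migrate 
Design   | Plan    


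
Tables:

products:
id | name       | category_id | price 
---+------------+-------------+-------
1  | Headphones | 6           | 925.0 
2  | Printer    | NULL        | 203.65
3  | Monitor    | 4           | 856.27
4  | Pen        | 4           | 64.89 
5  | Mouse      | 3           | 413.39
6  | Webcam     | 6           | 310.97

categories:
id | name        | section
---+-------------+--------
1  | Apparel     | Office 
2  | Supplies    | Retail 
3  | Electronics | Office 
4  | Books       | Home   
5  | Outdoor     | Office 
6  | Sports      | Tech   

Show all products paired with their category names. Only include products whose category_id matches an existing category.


INNER JOIN keeps only products rows whose category_id matches an id in categories. Walk through each product:
  - product 1 (Headphones): category_id=6 -> matches Sports
  - product 2 (Printer): category_id=NULL, no match -> dropped
  - product 3 (Monitor): category_id=4 -> matches Books
  - product 4 (Pen): category_id=4 -> matches Books
  - product 5 (Mouse): category_id=3 -> matches Electronics
  - product 6 (Webcam): category_id=6 -> matches Sports
So 1 of 6 rows is dropped.

SQL:
SELECT a.name, b.name AS category
FROM products a
INNER JOIN categories b ON a.category_id = b.id

Result:
name       | category   
-----------+------------
Headphones | Sports     
Monitor    | Books      
Pen        | Books      
Mouse      | Electronics
Webcam     | Sports     


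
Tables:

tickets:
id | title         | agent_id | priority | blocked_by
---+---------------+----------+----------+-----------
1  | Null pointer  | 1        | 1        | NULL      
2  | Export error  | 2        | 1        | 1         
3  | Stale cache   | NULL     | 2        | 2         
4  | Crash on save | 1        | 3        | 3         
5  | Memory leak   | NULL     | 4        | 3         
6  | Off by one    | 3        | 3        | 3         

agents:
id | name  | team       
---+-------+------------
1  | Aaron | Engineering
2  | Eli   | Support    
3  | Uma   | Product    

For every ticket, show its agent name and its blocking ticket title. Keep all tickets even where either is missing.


Two LEFT JOINs from the same base table tickets: one to agents via agent_id, one to tickets itself via blocked_by. Both are LEFT so every ticket is preserved.
Match against agents:
  - ticket 1 (Null pointer): agent_id=1 -> matches Aaron
  - ticket 2 (Export error): agent_id=2 -> matches Eli
  - ticket 3 (Stale cache): agent_id=NULL, no match -> kept with NULL
  - ticket 4 (Crash on save): agent_id=1 -> matches Aaron
  - ticket 5 (Memory leak): agent_id=NULL, no match -> kept with NULL
  - ticket 6 (Off by one): agent_id=3 -> matches Uma
Match against tickets (self):
  - ticket 1 (Null pointer): blocked_by=NULL -> NULL
  - ticket 2 (Export error): blocked_by=1 -> Null pointer
  - ticket 3 (Stale cache): blocked_by=2 -> Export error
  - ticket 4 (Crash on save): blocked_by=3 -> Stale cache
  - ticket 5 (Memory leak): blocked_by=3 -> Stale cache
  - ticket 6 (Off by one): blocked_by=3 -> Stale cache

SQL:
SELECT a.title, b.name AS agent, c.title AS blocked_by
FROM tickets a
LEFT JOIN agents b ON a.agent_id = b.id
LEFT JOIN tickets c ON a.blocked_by = c.id

Result:
title         | agent | blocked_by  
--------------+-------+-------------
Null pointer  | Aaron | NULL        
Export error  | Eli   | Null pointer
Stale cache   | NULL  | Export error
Crash on save | Aaron | Stale cache 
Memory leak   | NULL  | Stale cache 
Off by one    | Uma   | Stale cache 


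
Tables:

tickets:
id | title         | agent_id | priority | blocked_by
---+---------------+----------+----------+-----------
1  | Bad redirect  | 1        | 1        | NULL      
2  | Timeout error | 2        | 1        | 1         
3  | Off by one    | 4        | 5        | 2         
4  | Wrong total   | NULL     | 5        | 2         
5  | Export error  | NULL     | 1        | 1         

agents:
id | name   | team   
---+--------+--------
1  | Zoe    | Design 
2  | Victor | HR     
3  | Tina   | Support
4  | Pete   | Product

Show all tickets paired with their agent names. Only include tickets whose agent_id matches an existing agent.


INNER JOIN keeps only tickets rows whose agent_id matches an id in agents. Walk through each ticket:
  - ticket 1 (Bad redirect): agent_id=1 -> matches Zoe
  - ticket 2 (Timeout error): agent_id=2 -> matches Victor
  - ticket 3 (Off by one): agent_id=4 -> matches Pete
  - ticket 4 (Wrong total): agent_id=NULL, no match -> dropped
  - ticket 5 (Export error): agent_id=NULL, no match -> dropped
So 2 of 5 rows are dropped.

SQL:
SELECT a.title, b.name AS agent
FROM tickets a
INNER JOIN agents b ON a.agent_id = b.id

Result:
title         | agent 
--------------+-------
Bad redirect  | Zoe   
Timeout error | Victor
Off by one    | Pete  


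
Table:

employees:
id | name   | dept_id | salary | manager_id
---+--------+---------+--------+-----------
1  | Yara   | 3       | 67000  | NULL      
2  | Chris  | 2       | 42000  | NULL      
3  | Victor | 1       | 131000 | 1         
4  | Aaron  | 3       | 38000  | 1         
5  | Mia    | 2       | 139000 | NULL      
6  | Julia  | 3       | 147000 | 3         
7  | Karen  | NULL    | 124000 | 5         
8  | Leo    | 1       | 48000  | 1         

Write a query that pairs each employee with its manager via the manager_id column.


This is a self-join: employees is joined to a second copy of itself, matching each row's manager_id to another row's id. Use LEFT JOIN so rows with manager_id=NULL are kept.
  - employee 1 (Yara): manager_id=NULL -> NULL
  - employee 2 (Chris): manager_id=NULL -> NULL
  - employee 3 (Victor): manager_id=1 -> Yara
  - employee 4 (Aaron): manager_id=1 -> Yara
  - employee 5 (Mia): manager_id=NULL -> NULL
  - employee 6 (Julia): manager_id=3 -> Victor
  - employee 7 (Karen): manager_id=5 -> Mia
  - employee 8 (Leo): manager_id=1 -> Yara

SQL:
SELECT a.name AS item, b.name AS manager
FROM employees a
LEFT JOIN employees b ON a.manager_id = b.id

Result:
item   | manager
-------+--------
Yara   | NULL   
Chris  | NULL   
Victor | Yara   
Aaron  | Yara   
Mia    | NULL   
Julia  | Victor 
Karen  | Mia    
Leo    | Yara   


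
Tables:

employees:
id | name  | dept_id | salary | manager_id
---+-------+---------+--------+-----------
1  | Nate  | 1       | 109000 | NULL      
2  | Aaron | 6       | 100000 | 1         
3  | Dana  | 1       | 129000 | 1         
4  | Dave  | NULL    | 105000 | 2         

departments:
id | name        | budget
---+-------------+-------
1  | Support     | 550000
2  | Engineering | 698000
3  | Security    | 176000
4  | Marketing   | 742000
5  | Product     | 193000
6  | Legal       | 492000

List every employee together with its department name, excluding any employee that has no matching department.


INNER JOIN keeps only employees rows whose dept_id matches an id in departments. Walk through each employee:
  - employee 1 (Nate): dept_id=1 -> matches Support
  - employee 2 (Aaron): dept_id=6 -> matches Legal
  - employee 3 (Dana): dept_id=1 -> matches Support
  - employee 4 (Dave): dept_id=NULL, no match -> dropped
So 1 of 4 rows is dropped.

SQL:
SELECT a.name, b.name AS department
FROM employees a
INNER JOIN departments b ON a.dept_id = b.id

Result:
name  | department
------+-----------
Nate  | Support   
Aaron | Legal     
Dana  | Support   


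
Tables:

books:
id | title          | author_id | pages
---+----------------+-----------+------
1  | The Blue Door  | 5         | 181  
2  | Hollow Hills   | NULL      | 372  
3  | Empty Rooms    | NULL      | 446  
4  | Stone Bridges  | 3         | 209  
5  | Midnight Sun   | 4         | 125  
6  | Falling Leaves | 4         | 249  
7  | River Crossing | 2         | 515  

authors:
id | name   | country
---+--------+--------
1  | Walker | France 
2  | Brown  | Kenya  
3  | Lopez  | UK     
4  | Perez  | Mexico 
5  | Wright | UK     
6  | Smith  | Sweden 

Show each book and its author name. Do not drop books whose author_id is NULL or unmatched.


LEFT JOIN keeps every row from books (the left table); where author_id has no match in authors, the author columns become NULL. Walk through each book:
  - book 1 (The Blue Door): author_id=5 -> matches Wright
  - book 2 (Hollow Hills): author_id=NULL, no match -> kept with NULL
  - book 3 (Empty Rooms): author_id=NULL, no match -> kept with NULL
  - book 4 (Stone Bridges): author_id=3 -> matches Lopez
  - book 5 (Midnight Sun): author_id=4 -> matches Perez
  - book 6 (Falling Leaves): author_id=4 -> matches Perez
  - book 7 (River Crossing): author_id=2 -> matches Brown
All 7 rows appear; 2 have NULL author.

SQL:
SELECT a.title, b.name AS author
FROM books a
LEFT JOIN authors b ON a.author_id = b.id

Result:
title          | author
---------------+-------
The Blue Door  | Wright
Hollow Hills   | NULL  
Empty Rooms    | NULL  
Stone Bridges  | Lopez 
Midnight Sun   | Perez 
Falling Leaves | Perez 
River Crossing | Brown 


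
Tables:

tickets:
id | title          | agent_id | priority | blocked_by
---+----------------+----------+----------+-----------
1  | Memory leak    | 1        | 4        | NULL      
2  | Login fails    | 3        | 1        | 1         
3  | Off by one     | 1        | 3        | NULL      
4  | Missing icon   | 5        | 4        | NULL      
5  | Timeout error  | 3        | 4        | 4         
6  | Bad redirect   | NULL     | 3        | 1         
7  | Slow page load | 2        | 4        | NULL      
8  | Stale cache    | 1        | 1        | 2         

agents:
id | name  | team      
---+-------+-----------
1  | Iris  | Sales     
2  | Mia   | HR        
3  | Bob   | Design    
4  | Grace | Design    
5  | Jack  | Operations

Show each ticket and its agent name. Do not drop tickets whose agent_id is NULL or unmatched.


LEFT JOIN keeps every row from tickets (the left table); where agent_id has no match in agents, the agent columns become NULL. Walk through each ticket:
  - ticket 1 (Memory leak): agent_id=1 -> matches Iris
  - ticket 2 (Login fails): agent_id=3 -> matches Bob
  - ticket 3 (Off by one): agent_id=1 -> matches Iris
  - ticket 4 (Missing icon): agent_id=5 -> matches Jack
  - ticket 5 (Timeout error): agent_id=3 -> matches Bob
  - ticket 6 (Bad redirect): agent_id=NULL, no match -> kept with NULL
  - ticket 7 (Slow page load): agent_id=2 -> matches Mia
  - ticket 8 (Stale cache): agent_id=1 -> matches Iris
All 8 rows appear; 1 has NULL agent.

SQL:
SELECT a.title, b.name AS agent
FROM tickets a
LEFT JOIN agents b ON a.agent_id = b.id

Result:
title          | agent
---------------+------
Memory leak    | Iris 
Login fails    | Bob  
Off by one     | Iris 
Missing icon   | Jack 
Timeout error  | Bob  
Bad redirect   | NULL 
Slow page load | Mia  
Stale cache    | Iris 


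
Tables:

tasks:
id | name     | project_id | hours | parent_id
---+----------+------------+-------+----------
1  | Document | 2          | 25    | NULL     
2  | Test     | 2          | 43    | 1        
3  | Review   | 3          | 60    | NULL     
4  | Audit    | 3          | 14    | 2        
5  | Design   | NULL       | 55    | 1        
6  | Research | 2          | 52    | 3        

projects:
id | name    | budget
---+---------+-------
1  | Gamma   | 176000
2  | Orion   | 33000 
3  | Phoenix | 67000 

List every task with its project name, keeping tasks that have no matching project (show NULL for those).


LEFT JOIN keeps every row from tasks (the left table); where project_id has no match in projects, the project columns become NULL. Walk through each task:
  - task 1 (Document): project_id=2 -> matches Orion
  - task 2 (Test): project_id=2 -> matches Orion
  - task 3 (Review): project_id=3 -> matches Phoenix
  - task 4 (Audit): project_id=3 -> matches Phoenix
  - task 5 (Design): project_id=NULL, no match -> kept with NULL
  - task 6 (Research): project_id=2 -> matches Orion
All 6 rows appear; 1 has NULL project.

SQL:
SELECT a.name, b.name AS project
FROM tasks a
LEFT JOIN projects b ON a.project_id = b.id

Result:
name     | project
---------+--------
Document | Orion  
Test     | Orion  
Review   | Phoenix
Audit    | Phoenix
Design   | NULL   
Research | Orion  


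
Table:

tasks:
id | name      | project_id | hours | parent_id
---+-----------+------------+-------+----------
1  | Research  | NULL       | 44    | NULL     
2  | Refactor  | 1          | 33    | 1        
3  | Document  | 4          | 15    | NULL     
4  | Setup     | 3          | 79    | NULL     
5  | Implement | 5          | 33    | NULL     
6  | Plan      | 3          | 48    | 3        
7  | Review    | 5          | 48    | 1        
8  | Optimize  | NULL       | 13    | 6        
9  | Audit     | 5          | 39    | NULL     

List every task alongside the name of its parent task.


This is a self-join: tasks is joined to a second copy of itself, matching each row's parent_id to another row's id. Use LEFT JOIN so rows with parent_id=NULL are kept.
  - task 1 (Research): parent_id=NULL -> NULL
  - task 2 (Refactor): parent_id=1 -> Research
  - task 3 (Document): parent_id=NULL -> NULL
  - task 4 (Setup): parent_id=NULL -> NULL
  - task 5 (Implement): parent_id=NULL -> NULL
  - task 6 (Plan): parent_id=3 -> Document
  - task 7 (Review): parent_id=1 -> Research
  - task 8 (Optimize): parent_id=6 -> Plan
  - task 9 (Audit): parent_id=NULL -> NULL

SQL:
SELECT a.name AS item, b.name AS parent
FROM tasks a
LEFT JOIN tasks b ON a.parent_id = b.id

Result:
item      | parent  
----------+---------
Research  | NULL    
Refactor  | Research
Document  | NULL    
Setup     | NULL    
Implement | NULL    
Plan      | Document
Review    | Research
Optimize  | Plan    
Audit     | NULL    


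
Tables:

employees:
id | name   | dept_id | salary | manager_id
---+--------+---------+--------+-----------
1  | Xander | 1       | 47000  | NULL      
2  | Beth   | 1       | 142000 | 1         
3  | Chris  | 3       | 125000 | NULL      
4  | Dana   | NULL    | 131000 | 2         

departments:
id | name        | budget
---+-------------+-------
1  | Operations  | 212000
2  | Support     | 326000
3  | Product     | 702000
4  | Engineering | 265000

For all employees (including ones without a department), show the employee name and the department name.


LEFT JOIN keeps every row from employees (the left table); where dept_id has no match in departments, the department columns become NULL. Walk through each employee:
  - employee 1 (Xander): dept_id=1 -> matches Operations
  - employee 2 (Beth): dept_id=1 -> matches Operations
  - employee 3 (Chris): dept_id=3 -> matches Product
  - employee 4 (Dana): dept_id=NULL, no match -> kept with NULL
All 4 rows appear; 1 has NULL department.

SQL:
SELECT a.name, b.name AS department
FROM employees a
LEFT JOIN departments b ON a.dept_id = b.id

Result:
name   | department
-------+-----------
Xander | Operations
Beth   | Operations
Chris  | Product   
Dana   | NULL      


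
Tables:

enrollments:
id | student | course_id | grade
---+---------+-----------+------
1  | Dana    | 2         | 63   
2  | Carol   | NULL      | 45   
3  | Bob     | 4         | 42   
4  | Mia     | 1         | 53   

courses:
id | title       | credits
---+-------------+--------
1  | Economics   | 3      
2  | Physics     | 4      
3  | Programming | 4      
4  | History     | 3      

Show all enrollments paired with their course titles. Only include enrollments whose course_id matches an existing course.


INNER JOIN keeps only enrollments rows whose course_id matches an id in courses. Walk through each enrollment:
  - enrollment 1 (Dana): course_id=2 -> matches Physics
  - enrollment 2 (Carol): course_id=NULL, no match -> dropped
  - enrollment 3 (Bob): course_id=4 -> matches History
  - enrollment 4 (Mia): course_id=1 -> matches Economics
So 1 of 4 rows is dropped.

SQL:
SELECT a.student, b.title AS course
FROM enrollments a
INNER JOIN courses b ON a.course_id = b.id

Result:
student | course   
--------+----------
Dana    | Physics  
Bob     | History  
Mia     | Economics


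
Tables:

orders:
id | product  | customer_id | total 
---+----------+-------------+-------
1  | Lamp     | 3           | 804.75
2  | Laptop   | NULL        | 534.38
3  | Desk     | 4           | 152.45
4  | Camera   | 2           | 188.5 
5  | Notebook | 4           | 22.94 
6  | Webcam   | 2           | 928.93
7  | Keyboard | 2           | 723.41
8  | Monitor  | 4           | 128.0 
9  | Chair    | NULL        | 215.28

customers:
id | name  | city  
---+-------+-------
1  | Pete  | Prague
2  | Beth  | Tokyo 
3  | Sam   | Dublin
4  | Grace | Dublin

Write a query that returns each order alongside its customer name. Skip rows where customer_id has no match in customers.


INNER JOIN keeps only orders rows whose customer_id matches an id in customers. Walk through each order:
  - order 1 (Lamp): customer_id=3 -> matches Sam
  - order 2 (Laptop): customer_id=NULL, no match -> dropped
  - order 3 (Desk): customer_id=4 -> matches Grace
  - order 4 (Camera): customer_id=2 -> matches Beth
  - order 5 (Notebook): customer_id=4 -> matches Grace
  - order 6 (Webcam): customer_id=2 -> matches Beth
  - order 7 (Keyboard): customer_id=2 -> matches Beth
  - order 8 (Monitor): customer_id=4 -> matches Grace
  - order 9 (Chair): customer_id=NULL, no match -> dropped
So 2 of 9 rows are dropped.

SQL:
SELECT a.product, b.name AS customer
FROM orders a
INNER JOIN customers b ON a.customer_id = b.id

Result:
product  | customer
---------+---------
Lamp     | Sam     
Desk     | Grace   
Camera   | Beth    
Notebook | Grace   
Webcam   | Beth    
Keyboard | Beth    
Monitor  | Grace   


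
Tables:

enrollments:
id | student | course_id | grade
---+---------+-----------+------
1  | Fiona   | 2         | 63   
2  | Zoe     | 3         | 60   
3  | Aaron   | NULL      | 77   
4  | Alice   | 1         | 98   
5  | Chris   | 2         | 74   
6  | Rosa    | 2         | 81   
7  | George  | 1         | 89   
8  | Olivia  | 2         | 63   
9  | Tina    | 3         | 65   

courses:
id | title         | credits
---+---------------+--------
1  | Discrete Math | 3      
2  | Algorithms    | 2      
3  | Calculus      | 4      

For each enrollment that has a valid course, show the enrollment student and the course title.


INNER JOIN keeps only enrollments rows whose course_id matches an id in courses. Walk through each enrollment:
  - enrollment 1 (Fiona): course_id=2 -> matches Algorithms
  - enrollment 2 (Zoe): course_id=3 -> matches Calculus
  - enrollment 3 (Aaron): course_id=NULL, no match -> dropped
  - enrollment 4 (Alice): course_id=1 -> matches Discrete Math
  - enrollment 5 (Chris): course_id=2 -> matches Algorithms
  - enrollment 6 (Rosa): course_id=2 -> matches Algorithms
  - enrollment 7 (George): course_id=1 -> matches Discrete Math
  - enrollment 8 (Olivia): course_id=2 -> matches Algorithms
  - enrollment 9 (Tina): course_id=3 -> matches Calculus
So 1 of 9 rows is dropped.

SQL:
SELECT a.student, b.title AS course
FROM enrollments a
INNER JOIN courses b ON a.course_id = b.id

Result:
student | course       
--------+--------------
Fiona   | Algorithms   
Zoe     | Calculus     
Alice   | Discrete Math
Chris   | Algorithms   
Rosa    | Algorithms   
George  | Discrete Math
Olivia  | Algorithms   
Tina    | Calculus     


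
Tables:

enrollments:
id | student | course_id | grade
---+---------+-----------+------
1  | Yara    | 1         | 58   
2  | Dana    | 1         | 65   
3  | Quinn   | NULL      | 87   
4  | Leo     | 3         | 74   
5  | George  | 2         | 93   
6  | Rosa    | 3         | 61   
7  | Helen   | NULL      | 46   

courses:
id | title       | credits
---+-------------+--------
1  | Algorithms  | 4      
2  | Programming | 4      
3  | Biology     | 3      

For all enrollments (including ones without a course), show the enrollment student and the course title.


LEFT JOIN keeps every row from enrollments (the left table); where course_id has no match in courses, the course columns become NULL. Walk through each enrollment:
  - enrollment 1 (Yara): course_id=1 -> matches Algorithms
  - enrollment 2 (Dana): course_id=1 -> matches Algorithms
  - enrollment 3 (Quinn): course_id=NULL, no match -> kept with NULL
  - enrollment 4 (Leo): course_id=3 -> matches Biology
  - enrollment 5 (George): course_id=2 -> matches Programming
  - enrollment 6 (Rosa): course_id=3 -> matches Biology
  - enrollment 7 (Helen): course_id=NULL, no match -> kept with NULL
All 7 rows appear; 2 have NULL course.

SQL:
SELECT a.student, b.title AS course
FROM enrollments a
LEFT JOIN courses b ON a.course_id = b.id

Result:
student | course     
--------+------------
Yara    | Algorithms 
Dana    | Algorithms 
Quinn   | NULL       
Leo     | Biology    
George  | Programming
Rosa    | Biology    
Helen   | NULL       


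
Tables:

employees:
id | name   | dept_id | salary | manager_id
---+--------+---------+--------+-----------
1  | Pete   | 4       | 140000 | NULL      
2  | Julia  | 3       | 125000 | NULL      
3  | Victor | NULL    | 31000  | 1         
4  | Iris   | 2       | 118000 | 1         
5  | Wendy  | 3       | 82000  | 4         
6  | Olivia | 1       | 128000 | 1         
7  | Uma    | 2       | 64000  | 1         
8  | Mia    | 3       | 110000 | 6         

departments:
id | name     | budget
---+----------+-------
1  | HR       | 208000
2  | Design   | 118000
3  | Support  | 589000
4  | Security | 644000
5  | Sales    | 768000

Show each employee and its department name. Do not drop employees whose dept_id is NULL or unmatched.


LEFT JOIN keeps every row from employees (the left table); where dept_id has no match in departments, the department columns become NULL. Walk through each employee:
  - employee 1 (Pete): dept_id=4 -> matches Security
  - employee 2 (Julia): dept_id=3 -> matches Support
  - employee 3 (Victor): dept_id=NULL, no match -> kept with NULL
  - employee 4 (Iris): dept_id=2 -> matches Design
  - employee 5 (Wendy): dept_id=3 -> matches Support
  - employee 6 (Olivia): dept_id=1 -> matches HR
  - employee 7 (Uma): dept_id=2 -> matches Design
  - employee 8 (Mia): dept_id=3 -> matches Support
All 8 rows appear; 1 has NULL department.

SQL:
SELECT a.name, b.name AS department
FROM employees a
LEFT JOIN departments b ON a.dept_id = b.id

Result:
name   | department
-------+-----------
Pete   | Security  
Julia  | Support   
Victor | NULL      
Iris   | Design    
Wendy  | Support   
Olivia | HR        
Uma    | Design    
Mia    | Support   


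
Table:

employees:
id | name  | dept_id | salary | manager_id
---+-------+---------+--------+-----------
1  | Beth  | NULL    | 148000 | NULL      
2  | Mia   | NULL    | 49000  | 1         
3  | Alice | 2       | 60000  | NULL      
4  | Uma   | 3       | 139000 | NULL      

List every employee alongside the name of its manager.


This is a self-join: employees is joined to a second copy of itself, matching each row's manager_id to another row's id. Use LEFT JOIN so rows with manager_id=NULL are kept.
  - employee 1 (Beth): manager_id=NULL -> NULL
  - employee 2 (Mia): manager_id=1 -> Beth
  - employee 3 (Alice): manager_id=NULL -> NULL
  - employee 4 (Uma): manager_id=NULL -> NULL

SQL:
SELECT a.name AS item, b.name AS manager
FROM employees a
LEFT JOIN employees b ON a.manager_id = b.id

Result:
item  | manager
------+--------
Beth  | NULL   
Mia   | Beth   
Alice | NULL   
Uma   | NULL   


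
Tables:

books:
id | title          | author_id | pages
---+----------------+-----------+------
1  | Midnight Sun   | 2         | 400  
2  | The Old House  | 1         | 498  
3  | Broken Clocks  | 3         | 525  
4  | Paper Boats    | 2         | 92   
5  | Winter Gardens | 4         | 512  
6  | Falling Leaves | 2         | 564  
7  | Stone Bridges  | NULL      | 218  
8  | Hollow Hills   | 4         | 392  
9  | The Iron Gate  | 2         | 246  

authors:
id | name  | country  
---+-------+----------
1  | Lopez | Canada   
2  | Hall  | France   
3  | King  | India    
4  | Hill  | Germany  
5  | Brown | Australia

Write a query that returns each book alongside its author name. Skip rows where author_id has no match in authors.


INNER JOIN keeps only books rows whose author_id matches an id in authors. Walk through each book:
  - book 1 (Midnight Sun): author_id=2 -> matches Hall
  - book 2 (The Old House): author_id=1 -> matches Lopez
  - book 3 (Broken Clocks): author_id=3 -> matches King
  - book 4 (Paper Boats): author_id=2 -> matches Hall
  - book 5 (Winter Gardens): author_id=4 -> matches Hill
  - book 6 (Falling Leaves): author_id=2 -> matches Hall
  - book 7 (Stone Bridges): author_id=NULL, no match -> dropped
  - book 8 (Hollow Hills): author_id=4 -> matches Hill
  - book 9 (The Iron Gate): author_id=2 -> matches Hall
So 1 of 9 rows is dropped.

SQL:
SELECT a.title, b.name AS author
FROM books a
INNER JOIN authors b ON a.author_id = b.id

Result:
title          | author
---------------+-------
Midnight Sun   | Hall  
The Old House  | Lopez 
Broken Clocks  | King  
Paper Boats    | Hall  
Winter Gardens | Hill  
Falling Leaves | Hall  
Hollow Hills   | Hill  
The Iron Gate  | Hall  


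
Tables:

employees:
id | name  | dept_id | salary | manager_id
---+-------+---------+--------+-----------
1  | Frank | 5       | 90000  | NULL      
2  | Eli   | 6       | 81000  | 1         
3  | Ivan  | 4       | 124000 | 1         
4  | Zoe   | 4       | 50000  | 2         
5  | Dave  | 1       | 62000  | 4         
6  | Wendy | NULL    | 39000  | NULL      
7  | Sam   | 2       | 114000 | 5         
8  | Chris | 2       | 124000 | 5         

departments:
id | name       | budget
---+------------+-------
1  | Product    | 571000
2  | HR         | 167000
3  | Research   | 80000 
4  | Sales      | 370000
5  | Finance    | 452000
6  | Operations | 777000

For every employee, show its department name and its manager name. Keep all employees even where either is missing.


Two LEFT JOINs from the same base table employees: one to departments via dept_id, one to employees itself via manager_id. Both are LEFT so every employee is preserved.
Match against departments:
  - employee 1 (Frank): dept_id=5 -> matches Finance
  - employee 2 (Eli): dept_id=6 -> matches Operations
  - employee 3 (Ivan): dept_id=4 -> matches Sales
  - employee 4 (Zoe): dept_id=4 -> matches Sales
  - employee 5 (Dave): dept_id=1 -> matches Product
  - employee 6 (Wendy): dept_id=NULL, no match -> kept with NULL
  - employee 7 (Sam): dept_id=2 -> matches HR
  - employee 8 (Chris): dept_id=2 -> matches HR
Match against employees (self):
  - employee 1 (Frank): manager_id=NULL -> NULL
  - employee 2 (Eli): manager_id=1 -> Frank
  - employee 3 (Ivan): manager_id=1 -> Frank
  - employee 4 (Zoe): manager_id=2 -> Eli
  - employee 5 (Dave): manager_id=4 -> Zoe
  - employee 6 (Wendy): manager_id=NULL -> NULL
  - employee 7 (Sam): manager_id=5 -> Dave
  - employee 8 (Chris): manager_id=5 -> Dave

SQL:
SELECT a.name, b.name AS department, c.name AS manager
FROM employees a
LEFT JOIN departments b ON a.dept_id = b.id
LEFT JOIN employees c ON a.manager_id = c.id

Result:
name  | department | manager
------+------------+--------
Frank | Finance    | NULL   
Eli   | Operations | Frank  
Ivan  | Sales      | Frank  
Zoe   | Sales      | Eli    
Dave  | Product    | Zoe    
Wendy | NULL       | NULL   
Sam   | HR         | Dave   
Chris | HR         | Dave   


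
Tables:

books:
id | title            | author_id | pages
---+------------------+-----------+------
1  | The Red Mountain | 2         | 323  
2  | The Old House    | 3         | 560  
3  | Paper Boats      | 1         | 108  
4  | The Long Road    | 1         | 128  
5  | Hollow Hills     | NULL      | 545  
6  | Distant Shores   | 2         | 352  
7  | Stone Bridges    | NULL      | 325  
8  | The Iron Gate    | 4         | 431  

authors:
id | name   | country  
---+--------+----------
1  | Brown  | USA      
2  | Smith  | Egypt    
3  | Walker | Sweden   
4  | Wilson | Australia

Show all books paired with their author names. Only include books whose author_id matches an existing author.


INNER JOIN keeps only books rows whose author_id matches an id in authors. Walk through each book:
  - book 1 (The Red Mountain): author_id=2 -> matches Smith
  - book 2 (The Old House): author_id=3 -> matches Walker
  - book 3 (Paper Boats): author_id=1 -> matches Brown
  - book 4 (The Long Road): author_id=1 -> matches Brown
  - book 5 (Hollow Hills): author_id=NULL, no match -> dropped
  - book 6 (Distant Shores): author_id=2 -> matches Smith
  - book 7 (Stone Bridges): author_id=NULL, no match -> dropped
  - book 8 (The Iron Gate): author_id=4 -> matches Wilson
So 2 of 8 rows are dropped.

SQL:
SELECT a.title, b.name AS author
FROM books a
INNER JOIN authors b ON a.author_id = b.id

Result:
title            | author
-----------------+-------
The Red Mountain | Smith 
The Old House    | Walker
Paper Boats      | Brown 
The Long Road    | Brown 
Distant Shores   | Smith 
The Iron Gate    | Wilson
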